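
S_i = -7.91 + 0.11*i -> [-7.91, -7.8, -7.69, -7.58, -7.47]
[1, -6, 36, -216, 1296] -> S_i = 1*-6^i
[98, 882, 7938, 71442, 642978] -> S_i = 98*9^i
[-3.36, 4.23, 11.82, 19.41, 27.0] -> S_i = -3.36 + 7.59*i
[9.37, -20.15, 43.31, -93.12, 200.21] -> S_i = 9.37*(-2.15)^i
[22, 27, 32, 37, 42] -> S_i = 22 + 5*i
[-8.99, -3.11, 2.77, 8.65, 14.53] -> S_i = -8.99 + 5.88*i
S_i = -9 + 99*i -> [-9, 90, 189, 288, 387]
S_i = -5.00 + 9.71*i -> [-5.0, 4.71, 14.42, 24.13, 33.84]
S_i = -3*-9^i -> [-3, 27, -243, 2187, -19683]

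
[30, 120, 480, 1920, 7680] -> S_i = 30*4^i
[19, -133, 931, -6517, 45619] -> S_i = 19*-7^i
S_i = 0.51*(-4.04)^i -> [0.51, -2.06, 8.32, -33.63, 135.86]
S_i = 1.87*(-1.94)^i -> [1.87, -3.63, 7.04, -13.65, 26.49]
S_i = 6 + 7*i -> [6, 13, 20, 27, 34]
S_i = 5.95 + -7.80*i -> [5.95, -1.85, -9.65, -17.45, -25.25]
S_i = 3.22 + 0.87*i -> [3.22, 4.09, 4.96, 5.83, 6.7]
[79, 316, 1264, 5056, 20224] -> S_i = 79*4^i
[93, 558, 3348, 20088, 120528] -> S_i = 93*6^i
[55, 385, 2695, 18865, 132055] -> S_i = 55*7^i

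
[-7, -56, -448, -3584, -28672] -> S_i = -7*8^i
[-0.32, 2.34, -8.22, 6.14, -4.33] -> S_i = Random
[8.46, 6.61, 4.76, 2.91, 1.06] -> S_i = 8.46 + -1.85*i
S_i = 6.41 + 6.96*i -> [6.41, 13.37, 20.33, 27.29, 34.25]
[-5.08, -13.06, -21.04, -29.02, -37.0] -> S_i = -5.08 + -7.98*i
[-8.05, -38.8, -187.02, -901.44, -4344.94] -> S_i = -8.05*4.82^i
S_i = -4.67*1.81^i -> [-4.67, -8.45, -15.3, -27.69, -50.12]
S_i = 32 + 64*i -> [32, 96, 160, 224, 288]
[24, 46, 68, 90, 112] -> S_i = 24 + 22*i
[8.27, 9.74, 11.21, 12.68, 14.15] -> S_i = 8.27 + 1.47*i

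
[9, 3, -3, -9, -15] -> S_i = 9 + -6*i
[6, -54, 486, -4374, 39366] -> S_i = 6*-9^i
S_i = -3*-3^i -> [-3, 9, -27, 81, -243]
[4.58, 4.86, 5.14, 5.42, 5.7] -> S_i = 4.58 + 0.28*i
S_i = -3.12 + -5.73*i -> [-3.12, -8.85, -14.58, -20.31, -26.04]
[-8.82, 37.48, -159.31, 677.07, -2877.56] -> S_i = -8.82*(-4.25)^i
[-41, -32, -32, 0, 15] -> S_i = Random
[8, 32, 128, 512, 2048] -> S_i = 8*4^i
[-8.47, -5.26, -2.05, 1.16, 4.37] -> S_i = -8.47 + 3.21*i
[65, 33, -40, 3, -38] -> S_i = Random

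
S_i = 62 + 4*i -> [62, 66, 70, 74, 78]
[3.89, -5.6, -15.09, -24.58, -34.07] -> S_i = 3.89 + -9.49*i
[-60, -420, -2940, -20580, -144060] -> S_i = -60*7^i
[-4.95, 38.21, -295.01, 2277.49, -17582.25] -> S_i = -4.95*(-7.72)^i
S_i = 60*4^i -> [60, 240, 960, 3840, 15360]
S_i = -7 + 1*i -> [-7, -6, -5, -4, -3]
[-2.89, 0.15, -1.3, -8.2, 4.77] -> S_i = Random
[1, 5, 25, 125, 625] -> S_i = 1*5^i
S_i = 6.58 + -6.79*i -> [6.58, -0.21, -7.0, -13.79, -20.58]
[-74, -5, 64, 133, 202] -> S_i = -74 + 69*i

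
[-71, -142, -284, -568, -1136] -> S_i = -71*2^i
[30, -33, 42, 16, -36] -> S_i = Random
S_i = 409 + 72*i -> [409, 481, 553, 625, 697]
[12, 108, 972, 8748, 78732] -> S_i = 12*9^i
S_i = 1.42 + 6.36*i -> [1.42, 7.78, 14.14, 20.5, 26.86]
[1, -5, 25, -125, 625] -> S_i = 1*-5^i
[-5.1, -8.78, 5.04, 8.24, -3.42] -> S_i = Random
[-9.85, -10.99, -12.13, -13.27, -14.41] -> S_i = -9.85 + -1.14*i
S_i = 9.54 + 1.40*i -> [9.54, 10.94, 12.34, 13.74, 15.14]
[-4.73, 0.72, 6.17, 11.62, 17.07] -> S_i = -4.73 + 5.45*i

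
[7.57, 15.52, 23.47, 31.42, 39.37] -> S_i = 7.57 + 7.95*i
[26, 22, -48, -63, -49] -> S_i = Random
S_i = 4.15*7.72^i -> [4.15, 32.04, 247.33, 1909.41, 14740.67]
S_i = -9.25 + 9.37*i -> [-9.25, 0.12, 9.49, 18.86, 28.23]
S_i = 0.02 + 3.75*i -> [0.02, 3.77, 7.52, 11.27, 15.02]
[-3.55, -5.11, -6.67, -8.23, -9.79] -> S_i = -3.55 + -1.56*i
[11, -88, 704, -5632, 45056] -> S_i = 11*-8^i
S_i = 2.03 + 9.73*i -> [2.03, 11.76, 21.49, 31.22, 40.95]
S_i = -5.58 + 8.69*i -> [-5.58, 3.11, 11.8, 20.49, 29.18]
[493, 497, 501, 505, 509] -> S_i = 493 + 4*i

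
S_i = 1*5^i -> [1, 5, 25, 125, 625]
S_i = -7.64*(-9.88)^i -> [-7.64, 75.48, -745.77, 7368.25, -72798.28]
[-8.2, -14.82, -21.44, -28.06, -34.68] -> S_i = -8.20 + -6.62*i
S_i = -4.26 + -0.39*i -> [-4.26, -4.65, -5.04, -5.43, -5.82]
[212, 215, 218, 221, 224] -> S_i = 212 + 3*i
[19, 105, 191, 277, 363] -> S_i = 19 + 86*i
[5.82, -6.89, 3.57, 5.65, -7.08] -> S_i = Random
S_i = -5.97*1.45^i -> [-5.97, -8.66, -12.55, -18.2, -26.39]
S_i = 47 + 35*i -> [47, 82, 117, 152, 187]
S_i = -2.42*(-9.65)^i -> [-2.42, 23.35, -225.36, 2174.69, -20985.76]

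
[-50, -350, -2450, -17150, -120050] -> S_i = -50*7^i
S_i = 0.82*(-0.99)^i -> [0.82, -0.81, 0.8, -0.8, 0.79]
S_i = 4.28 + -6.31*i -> [4.28, -2.03, -8.34, -14.65, -20.96]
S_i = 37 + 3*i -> [37, 40, 43, 46, 49]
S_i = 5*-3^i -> [5, -15, 45, -135, 405]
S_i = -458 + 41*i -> [-458, -417, -376, -335, -294]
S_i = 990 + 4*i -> [990, 994, 998, 1002, 1006]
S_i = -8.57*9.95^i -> [-8.57, -85.27, -848.45, -8442.09, -83998.81]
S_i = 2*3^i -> [2, 6, 18, 54, 162]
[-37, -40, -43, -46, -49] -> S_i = -37 + -3*i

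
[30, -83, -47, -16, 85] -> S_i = Random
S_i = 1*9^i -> [1, 9, 81, 729, 6561]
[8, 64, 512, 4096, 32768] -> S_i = 8*8^i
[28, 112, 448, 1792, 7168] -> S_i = 28*4^i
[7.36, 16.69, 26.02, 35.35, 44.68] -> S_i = 7.36 + 9.33*i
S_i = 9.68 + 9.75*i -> [9.68, 19.43, 29.18, 38.93, 48.68]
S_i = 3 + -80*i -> [3, -77, -157, -237, -317]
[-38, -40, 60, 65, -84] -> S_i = Random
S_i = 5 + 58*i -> [5, 63, 121, 179, 237]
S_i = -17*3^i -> [-17, -51, -153, -459, -1377]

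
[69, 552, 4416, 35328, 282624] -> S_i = 69*8^i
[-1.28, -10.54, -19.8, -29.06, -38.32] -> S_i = -1.28 + -9.26*i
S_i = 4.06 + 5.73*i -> [4.06, 9.79, 15.52, 21.25, 26.98]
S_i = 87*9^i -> [87, 783, 7047, 63423, 570807]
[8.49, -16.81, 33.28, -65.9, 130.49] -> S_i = 8.49*(-1.98)^i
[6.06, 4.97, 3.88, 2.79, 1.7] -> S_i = 6.06 + -1.09*i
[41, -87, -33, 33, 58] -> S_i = Random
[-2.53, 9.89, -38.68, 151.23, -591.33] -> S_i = -2.53*(-3.91)^i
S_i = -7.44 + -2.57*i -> [-7.44, -10.01, -12.58, -15.15, -17.72]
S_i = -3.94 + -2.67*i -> [-3.94, -6.61, -9.28, -11.95, -14.62]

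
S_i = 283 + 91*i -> [283, 374, 465, 556, 647]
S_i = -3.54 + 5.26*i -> [-3.54, 1.72, 6.98, 12.24, 17.5]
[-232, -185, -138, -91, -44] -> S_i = -232 + 47*i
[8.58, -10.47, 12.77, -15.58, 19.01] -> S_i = 8.58*(-1.22)^i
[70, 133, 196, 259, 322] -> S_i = 70 + 63*i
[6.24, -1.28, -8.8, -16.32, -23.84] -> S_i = 6.24 + -7.52*i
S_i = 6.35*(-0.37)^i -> [6.35, -2.35, 0.87, -0.32, 0.12]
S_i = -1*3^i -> [-1, -3, -9, -27, -81]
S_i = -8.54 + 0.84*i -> [-8.54, -7.7, -6.86, -6.02, -5.18]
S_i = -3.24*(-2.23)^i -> [-3.24, 7.23, -16.11, 35.93, -80.12]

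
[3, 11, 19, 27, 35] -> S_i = 3 + 8*i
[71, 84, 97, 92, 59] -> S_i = Random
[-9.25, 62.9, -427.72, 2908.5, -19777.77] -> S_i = -9.25*(-6.80)^i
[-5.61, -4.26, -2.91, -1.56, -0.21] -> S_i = -5.61 + 1.35*i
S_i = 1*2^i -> [1, 2, 4, 8, 16]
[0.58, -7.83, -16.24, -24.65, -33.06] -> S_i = 0.58 + -8.41*i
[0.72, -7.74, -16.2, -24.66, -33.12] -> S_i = 0.72 + -8.46*i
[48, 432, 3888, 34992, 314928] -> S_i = 48*9^i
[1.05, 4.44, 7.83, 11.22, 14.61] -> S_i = 1.05 + 3.39*i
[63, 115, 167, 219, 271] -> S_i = 63 + 52*i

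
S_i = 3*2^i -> [3, 6, 12, 24, 48]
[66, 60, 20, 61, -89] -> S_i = Random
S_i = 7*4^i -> [7, 28, 112, 448, 1792]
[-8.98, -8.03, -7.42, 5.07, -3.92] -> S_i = Random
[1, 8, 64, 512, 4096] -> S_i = 1*8^i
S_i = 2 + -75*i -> [2, -73, -148, -223, -298]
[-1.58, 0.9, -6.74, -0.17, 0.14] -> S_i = Random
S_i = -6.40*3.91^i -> [-6.4, -25.02, -97.84, -382.57, -1495.85]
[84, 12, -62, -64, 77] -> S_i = Random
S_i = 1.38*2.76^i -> [1.38, 3.81, 10.51, 29.01, 80.08]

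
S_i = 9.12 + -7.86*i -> [9.12, 1.26, -6.6, -14.46, -22.32]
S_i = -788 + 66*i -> [-788, -722, -656, -590, -524]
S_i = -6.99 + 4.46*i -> [-6.99, -2.53, 1.93, 6.39, 10.85]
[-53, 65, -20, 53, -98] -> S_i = Random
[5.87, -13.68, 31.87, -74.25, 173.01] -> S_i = 5.87*(-2.33)^i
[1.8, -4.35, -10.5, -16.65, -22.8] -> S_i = 1.80 + -6.15*i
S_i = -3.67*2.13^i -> [-3.67, -7.82, -16.65, -35.47, -75.54]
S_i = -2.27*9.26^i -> [-2.27, -21.02, -194.65, -1802.43, -16690.52]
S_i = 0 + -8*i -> [0, -8, -16, -24, -32]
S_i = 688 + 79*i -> [688, 767, 846, 925, 1004]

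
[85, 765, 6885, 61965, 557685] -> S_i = 85*9^i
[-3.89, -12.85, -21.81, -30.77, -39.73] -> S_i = -3.89 + -8.96*i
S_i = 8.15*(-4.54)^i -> [8.15, -37.0, 167.98, -762.65, 3462.43]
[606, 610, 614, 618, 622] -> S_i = 606 + 4*i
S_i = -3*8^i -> [-3, -24, -192, -1536, -12288]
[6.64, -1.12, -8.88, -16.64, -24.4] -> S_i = 6.64 + -7.76*i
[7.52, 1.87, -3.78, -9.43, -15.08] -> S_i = 7.52 + -5.65*i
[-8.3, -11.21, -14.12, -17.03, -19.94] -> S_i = -8.30 + -2.91*i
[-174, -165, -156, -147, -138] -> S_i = -174 + 9*i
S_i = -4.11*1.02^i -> [-4.11, -4.19, -4.28, -4.36, -4.45]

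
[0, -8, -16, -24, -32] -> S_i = 0 + -8*i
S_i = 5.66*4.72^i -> [5.66, 26.72, 126.1, 595.17, 2809.21]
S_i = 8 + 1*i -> [8, 9, 10, 11, 12]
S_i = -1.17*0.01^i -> [-1.17, -0.01, -0.0, -0.0, -0.0]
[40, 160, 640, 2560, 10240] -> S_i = 40*4^i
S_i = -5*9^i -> [-5, -45, -405, -3645, -32805]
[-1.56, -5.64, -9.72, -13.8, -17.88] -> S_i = -1.56 + -4.08*i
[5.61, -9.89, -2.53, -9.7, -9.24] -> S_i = Random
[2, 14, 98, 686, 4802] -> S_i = 2*7^i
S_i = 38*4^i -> [38, 152, 608, 2432, 9728]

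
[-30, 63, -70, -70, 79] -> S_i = Random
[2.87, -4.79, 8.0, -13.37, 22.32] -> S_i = 2.87*(-1.67)^i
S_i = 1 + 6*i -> [1, 7, 13, 19, 25]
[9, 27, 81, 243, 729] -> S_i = 9*3^i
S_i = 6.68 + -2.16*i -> [6.68, 4.52, 2.36, 0.2, -1.96]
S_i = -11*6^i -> [-11, -66, -396, -2376, -14256]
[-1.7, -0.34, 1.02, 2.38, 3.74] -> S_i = -1.70 + 1.36*i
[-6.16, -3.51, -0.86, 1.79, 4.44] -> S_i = -6.16 + 2.65*i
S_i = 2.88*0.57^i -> [2.88, 1.64, 0.94, 0.53, 0.3]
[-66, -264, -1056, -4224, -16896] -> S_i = -66*4^i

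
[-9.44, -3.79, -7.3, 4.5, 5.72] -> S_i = Random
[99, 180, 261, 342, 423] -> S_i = 99 + 81*i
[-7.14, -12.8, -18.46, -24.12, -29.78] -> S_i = -7.14 + -5.66*i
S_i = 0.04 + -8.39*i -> [0.04, -8.35, -16.74, -25.13, -33.52]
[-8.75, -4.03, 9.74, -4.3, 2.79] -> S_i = Random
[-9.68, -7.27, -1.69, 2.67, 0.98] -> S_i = Random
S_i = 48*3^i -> [48, 144, 432, 1296, 3888]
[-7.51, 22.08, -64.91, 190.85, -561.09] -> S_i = -7.51*(-2.94)^i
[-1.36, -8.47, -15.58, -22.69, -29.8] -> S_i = -1.36 + -7.11*i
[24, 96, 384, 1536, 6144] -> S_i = 24*4^i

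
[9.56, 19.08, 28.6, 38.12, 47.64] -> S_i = 9.56 + 9.52*i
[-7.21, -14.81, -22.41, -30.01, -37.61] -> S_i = -7.21 + -7.60*i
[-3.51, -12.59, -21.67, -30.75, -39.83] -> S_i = -3.51 + -9.08*i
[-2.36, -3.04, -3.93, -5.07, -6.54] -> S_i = -2.36*1.29^i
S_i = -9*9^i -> [-9, -81, -729, -6561, -59049]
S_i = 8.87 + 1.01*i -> [8.87, 9.88, 10.89, 11.9, 12.91]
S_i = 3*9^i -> [3, 27, 243, 2187, 19683]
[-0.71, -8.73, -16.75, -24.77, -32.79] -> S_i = -0.71 + -8.02*i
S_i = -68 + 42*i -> [-68, -26, 16, 58, 100]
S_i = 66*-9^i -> [66, -594, 5346, -48114, 433026]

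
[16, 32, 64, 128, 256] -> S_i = 16*2^i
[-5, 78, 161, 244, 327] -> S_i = -5 + 83*i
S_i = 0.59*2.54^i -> [0.59, 1.5, 3.81, 9.67, 24.56]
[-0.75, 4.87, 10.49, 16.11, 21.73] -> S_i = -0.75 + 5.62*i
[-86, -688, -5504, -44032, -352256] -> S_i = -86*8^i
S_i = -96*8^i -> [-96, -768, -6144, -49152, -393216]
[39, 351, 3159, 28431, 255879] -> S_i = 39*9^i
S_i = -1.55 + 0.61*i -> [-1.55, -0.94, -0.33, 0.28, 0.89]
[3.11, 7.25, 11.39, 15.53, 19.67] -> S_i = 3.11 + 4.14*i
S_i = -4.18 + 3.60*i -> [-4.18, -0.58, 3.02, 6.62, 10.22]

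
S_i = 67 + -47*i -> [67, 20, -27, -74, -121]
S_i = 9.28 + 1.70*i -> [9.28, 10.98, 12.68, 14.38, 16.08]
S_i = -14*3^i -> [-14, -42, -126, -378, -1134]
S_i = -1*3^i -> [-1, -3, -9, -27, -81]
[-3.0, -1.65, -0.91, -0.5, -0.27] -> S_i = -3.00*0.55^i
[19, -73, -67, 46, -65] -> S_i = Random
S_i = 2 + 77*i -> [2, 79, 156, 233, 310]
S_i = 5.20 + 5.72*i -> [5.2, 10.92, 16.64, 22.36, 28.08]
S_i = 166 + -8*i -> [166, 158, 150, 142, 134]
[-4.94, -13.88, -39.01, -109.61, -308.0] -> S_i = -4.94*2.81^i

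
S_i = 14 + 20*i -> [14, 34, 54, 74, 94]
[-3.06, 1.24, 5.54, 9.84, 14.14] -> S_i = -3.06 + 4.30*i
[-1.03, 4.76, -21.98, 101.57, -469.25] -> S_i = -1.03*(-4.62)^i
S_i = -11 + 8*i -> [-11, -3, 5, 13, 21]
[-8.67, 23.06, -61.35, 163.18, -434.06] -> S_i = -8.67*(-2.66)^i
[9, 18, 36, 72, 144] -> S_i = 9*2^i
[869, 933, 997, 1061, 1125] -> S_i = 869 + 64*i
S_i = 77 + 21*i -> [77, 98, 119, 140, 161]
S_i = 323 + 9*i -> [323, 332, 341, 350, 359]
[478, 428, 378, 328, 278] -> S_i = 478 + -50*i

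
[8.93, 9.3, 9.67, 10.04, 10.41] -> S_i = 8.93 + 0.37*i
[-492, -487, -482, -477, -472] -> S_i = -492 + 5*i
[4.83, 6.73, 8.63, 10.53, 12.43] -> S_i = 4.83 + 1.90*i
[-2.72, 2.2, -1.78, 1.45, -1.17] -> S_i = -2.72*(-0.81)^i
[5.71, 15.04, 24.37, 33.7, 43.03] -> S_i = 5.71 + 9.33*i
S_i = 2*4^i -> [2, 8, 32, 128, 512]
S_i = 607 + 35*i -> [607, 642, 677, 712, 747]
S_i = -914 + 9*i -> [-914, -905, -896, -887, -878]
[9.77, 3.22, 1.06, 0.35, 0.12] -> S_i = 9.77*0.33^i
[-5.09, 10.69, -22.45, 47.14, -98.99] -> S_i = -5.09*(-2.10)^i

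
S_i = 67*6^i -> [67, 402, 2412, 14472, 86832]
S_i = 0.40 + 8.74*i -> [0.4, 9.14, 17.88, 26.62, 35.36]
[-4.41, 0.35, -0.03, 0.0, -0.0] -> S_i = -4.41*(-0.08)^i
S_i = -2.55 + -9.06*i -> [-2.55, -11.61, -20.67, -29.73, -38.79]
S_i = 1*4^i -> [1, 4, 16, 64, 256]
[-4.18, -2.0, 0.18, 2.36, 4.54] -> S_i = -4.18 + 2.18*i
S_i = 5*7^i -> [5, 35, 245, 1715, 12005]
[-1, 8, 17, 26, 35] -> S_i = -1 + 9*i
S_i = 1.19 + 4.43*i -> [1.19, 5.62, 10.05, 14.48, 18.91]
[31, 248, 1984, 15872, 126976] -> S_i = 31*8^i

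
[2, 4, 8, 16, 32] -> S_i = 2*2^i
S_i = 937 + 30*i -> [937, 967, 997, 1027, 1057]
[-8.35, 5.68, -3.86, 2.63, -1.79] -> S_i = -8.35*(-0.68)^i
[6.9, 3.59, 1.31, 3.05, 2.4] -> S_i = Random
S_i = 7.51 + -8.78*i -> [7.51, -1.27, -10.05, -18.83, -27.61]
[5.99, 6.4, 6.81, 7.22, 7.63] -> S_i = 5.99 + 0.41*i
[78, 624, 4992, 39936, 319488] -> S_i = 78*8^i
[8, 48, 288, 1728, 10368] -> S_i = 8*6^i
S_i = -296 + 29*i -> [-296, -267, -238, -209, -180]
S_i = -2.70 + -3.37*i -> [-2.7, -6.07, -9.44, -12.81, -16.18]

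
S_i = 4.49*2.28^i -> [4.49, 10.24, 23.34, 53.22, 121.33]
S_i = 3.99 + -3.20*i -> [3.99, 0.79, -2.41, -5.61, -8.81]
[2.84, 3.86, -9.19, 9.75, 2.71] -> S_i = Random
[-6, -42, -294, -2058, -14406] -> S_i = -6*7^i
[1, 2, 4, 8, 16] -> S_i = 1*2^i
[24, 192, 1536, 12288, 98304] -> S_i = 24*8^i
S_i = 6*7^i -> [6, 42, 294, 2058, 14406]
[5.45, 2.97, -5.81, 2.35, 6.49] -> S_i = Random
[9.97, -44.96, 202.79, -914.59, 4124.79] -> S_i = 9.97*(-4.51)^i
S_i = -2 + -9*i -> [-2, -11, -20, -29, -38]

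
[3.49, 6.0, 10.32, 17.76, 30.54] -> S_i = 3.49*1.72^i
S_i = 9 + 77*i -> [9, 86, 163, 240, 317]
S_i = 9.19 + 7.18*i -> [9.19, 16.37, 23.55, 30.73, 37.91]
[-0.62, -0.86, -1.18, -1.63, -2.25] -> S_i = -0.62*1.38^i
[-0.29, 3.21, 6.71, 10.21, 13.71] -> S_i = -0.29 + 3.50*i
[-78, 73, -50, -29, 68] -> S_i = Random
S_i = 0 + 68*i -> [0, 68, 136, 204, 272]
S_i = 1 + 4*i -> [1, 5, 9, 13, 17]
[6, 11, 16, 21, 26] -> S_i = 6 + 5*i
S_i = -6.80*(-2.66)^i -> [-6.8, 18.09, -48.11, 127.98, -340.44]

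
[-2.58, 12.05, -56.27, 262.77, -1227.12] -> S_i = -2.58*(-4.67)^i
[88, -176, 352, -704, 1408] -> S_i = 88*-2^i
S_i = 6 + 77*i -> [6, 83, 160, 237, 314]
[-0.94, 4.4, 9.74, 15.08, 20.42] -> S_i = -0.94 + 5.34*i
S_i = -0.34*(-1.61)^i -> [-0.34, 0.55, -0.88, 1.42, -2.28]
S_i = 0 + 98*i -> [0, 98, 196, 294, 392]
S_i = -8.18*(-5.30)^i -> [-8.18, 43.35, -229.78, 1217.81, -6454.41]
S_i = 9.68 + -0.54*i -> [9.68, 9.14, 8.6, 8.06, 7.52]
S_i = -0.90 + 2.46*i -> [-0.9, 1.56, 4.02, 6.48, 8.94]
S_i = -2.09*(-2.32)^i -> [-2.09, 4.85, -11.25, 26.1, -60.55]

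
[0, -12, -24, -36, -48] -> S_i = 0 + -12*i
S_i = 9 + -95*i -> [9, -86, -181, -276, -371]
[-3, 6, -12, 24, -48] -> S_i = -3*-2^i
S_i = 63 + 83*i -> [63, 146, 229, 312, 395]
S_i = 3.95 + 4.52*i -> [3.95, 8.47, 12.99, 17.51, 22.03]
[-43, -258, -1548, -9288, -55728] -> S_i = -43*6^i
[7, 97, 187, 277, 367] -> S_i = 7 + 90*i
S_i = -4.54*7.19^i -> [-4.54, -32.64, -234.7, -1687.5, -12133.09]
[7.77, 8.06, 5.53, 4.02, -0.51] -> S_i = Random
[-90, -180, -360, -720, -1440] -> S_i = -90*2^i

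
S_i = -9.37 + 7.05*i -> [-9.37, -2.32, 4.73, 11.78, 18.83]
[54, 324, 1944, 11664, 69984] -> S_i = 54*6^i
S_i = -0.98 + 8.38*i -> [-0.98, 7.4, 15.78, 24.16, 32.54]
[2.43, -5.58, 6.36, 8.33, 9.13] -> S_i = Random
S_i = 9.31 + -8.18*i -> [9.31, 1.13, -7.05, -15.23, -23.41]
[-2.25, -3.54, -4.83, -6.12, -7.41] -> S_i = -2.25 + -1.29*i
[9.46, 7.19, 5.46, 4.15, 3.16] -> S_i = 9.46*0.76^i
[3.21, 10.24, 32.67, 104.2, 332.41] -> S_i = 3.21*3.19^i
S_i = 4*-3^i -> [4, -12, 36, -108, 324]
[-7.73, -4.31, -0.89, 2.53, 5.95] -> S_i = -7.73 + 3.42*i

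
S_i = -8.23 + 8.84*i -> [-8.23, 0.61, 9.45, 18.29, 27.13]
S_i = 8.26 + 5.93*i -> [8.26, 14.19, 20.12, 26.05, 31.98]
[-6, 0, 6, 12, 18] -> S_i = -6 + 6*i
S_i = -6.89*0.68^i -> [-6.89, -4.69, -3.19, -2.17, -1.47]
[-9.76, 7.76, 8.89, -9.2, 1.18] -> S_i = Random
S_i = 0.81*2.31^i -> [0.81, 1.87, 4.32, 9.98, 23.06]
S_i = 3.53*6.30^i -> [3.53, 22.24, 140.11, 882.67, 5560.8]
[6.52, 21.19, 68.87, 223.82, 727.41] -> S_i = 6.52*3.25^i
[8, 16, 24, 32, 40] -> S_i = 8 + 8*i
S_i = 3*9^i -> [3, 27, 243, 2187, 19683]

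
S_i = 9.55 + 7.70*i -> [9.55, 17.25, 24.95, 32.65, 40.35]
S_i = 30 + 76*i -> [30, 106, 182, 258, 334]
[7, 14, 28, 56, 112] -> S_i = 7*2^i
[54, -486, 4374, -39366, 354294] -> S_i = 54*-9^i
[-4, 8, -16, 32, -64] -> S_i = -4*-2^i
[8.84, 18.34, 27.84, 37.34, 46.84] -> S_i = 8.84 + 9.50*i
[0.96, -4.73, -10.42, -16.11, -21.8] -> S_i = 0.96 + -5.69*i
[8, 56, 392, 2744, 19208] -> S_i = 8*7^i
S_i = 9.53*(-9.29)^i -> [9.53, -88.53, 822.48, -7640.82, 70983.23]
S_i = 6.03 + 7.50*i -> [6.03, 13.53, 21.03, 28.53, 36.03]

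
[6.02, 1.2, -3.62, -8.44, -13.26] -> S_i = 6.02 + -4.82*i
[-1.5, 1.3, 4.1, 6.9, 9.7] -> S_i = -1.50 + 2.80*i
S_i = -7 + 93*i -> [-7, 86, 179, 272, 365]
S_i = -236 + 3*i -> [-236, -233, -230, -227, -224]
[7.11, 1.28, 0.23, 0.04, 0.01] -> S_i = 7.11*0.18^i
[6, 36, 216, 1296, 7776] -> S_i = 6*6^i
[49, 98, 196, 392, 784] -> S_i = 49*2^i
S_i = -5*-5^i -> [-5, 25, -125, 625, -3125]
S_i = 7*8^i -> [7, 56, 448, 3584, 28672]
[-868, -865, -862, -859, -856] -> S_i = -868 + 3*i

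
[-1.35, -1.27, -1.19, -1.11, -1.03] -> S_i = -1.35 + 0.08*i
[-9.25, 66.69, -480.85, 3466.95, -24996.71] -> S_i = -9.25*(-7.21)^i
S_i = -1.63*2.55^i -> [-1.63, -4.16, -10.6, -27.03, -68.92]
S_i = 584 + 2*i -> [584, 586, 588, 590, 592]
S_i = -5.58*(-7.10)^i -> [-5.58, 39.62, -281.29, 1997.14, -14179.72]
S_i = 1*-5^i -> [1, -5, 25, -125, 625]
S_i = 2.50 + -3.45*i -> [2.5, -0.95, -4.4, -7.85, -11.3]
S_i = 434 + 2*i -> [434, 436, 438, 440, 442]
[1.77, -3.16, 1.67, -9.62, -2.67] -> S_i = Random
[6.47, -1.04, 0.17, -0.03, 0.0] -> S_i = 6.47*(-0.16)^i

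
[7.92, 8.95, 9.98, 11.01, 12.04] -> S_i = 7.92 + 1.03*i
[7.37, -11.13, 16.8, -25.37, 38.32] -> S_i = 7.37*(-1.51)^i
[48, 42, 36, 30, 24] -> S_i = 48 + -6*i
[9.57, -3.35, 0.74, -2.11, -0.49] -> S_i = Random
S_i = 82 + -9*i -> [82, 73, 64, 55, 46]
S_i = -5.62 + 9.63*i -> [-5.62, 4.01, 13.64, 23.27, 32.9]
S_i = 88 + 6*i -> [88, 94, 100, 106, 112]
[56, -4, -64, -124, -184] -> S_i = 56 + -60*i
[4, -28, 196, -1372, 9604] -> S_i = 4*-7^i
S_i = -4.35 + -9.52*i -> [-4.35, -13.87, -23.39, -32.91, -42.43]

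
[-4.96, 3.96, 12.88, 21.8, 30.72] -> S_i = -4.96 + 8.92*i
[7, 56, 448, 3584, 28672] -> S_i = 7*8^i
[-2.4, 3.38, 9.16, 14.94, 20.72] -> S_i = -2.40 + 5.78*i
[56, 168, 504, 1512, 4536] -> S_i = 56*3^i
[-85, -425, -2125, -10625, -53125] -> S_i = -85*5^i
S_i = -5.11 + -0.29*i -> [-5.11, -5.4, -5.69, -5.98, -6.27]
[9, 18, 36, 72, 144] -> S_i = 9*2^i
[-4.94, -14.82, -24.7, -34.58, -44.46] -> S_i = -4.94 + -9.88*i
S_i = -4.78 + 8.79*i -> [-4.78, 4.01, 12.8, 21.59, 30.38]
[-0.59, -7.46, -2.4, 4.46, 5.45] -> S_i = Random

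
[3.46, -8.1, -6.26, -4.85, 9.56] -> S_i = Random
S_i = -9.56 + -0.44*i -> [-9.56, -10.0, -10.44, -10.88, -11.32]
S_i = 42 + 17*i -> [42, 59, 76, 93, 110]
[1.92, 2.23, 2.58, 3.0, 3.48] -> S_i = 1.92*1.16^i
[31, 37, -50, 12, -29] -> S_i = Random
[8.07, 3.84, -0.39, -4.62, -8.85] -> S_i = 8.07 + -4.23*i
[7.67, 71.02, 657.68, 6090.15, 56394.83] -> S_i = 7.67*9.26^i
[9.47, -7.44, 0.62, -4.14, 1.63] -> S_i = Random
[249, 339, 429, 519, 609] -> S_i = 249 + 90*i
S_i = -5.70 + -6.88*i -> [-5.7, -12.58, -19.46, -26.34, -33.22]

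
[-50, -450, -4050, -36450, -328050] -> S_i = -50*9^i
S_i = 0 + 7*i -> [0, 7, 14, 21, 28]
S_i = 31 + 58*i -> [31, 89, 147, 205, 263]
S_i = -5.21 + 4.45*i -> [-5.21, -0.76, 3.69, 8.14, 12.59]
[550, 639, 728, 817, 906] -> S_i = 550 + 89*i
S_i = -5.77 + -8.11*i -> [-5.77, -13.88, -21.99, -30.1, -38.21]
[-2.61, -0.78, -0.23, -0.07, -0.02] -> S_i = -2.61*0.30^i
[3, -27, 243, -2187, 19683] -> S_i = 3*-9^i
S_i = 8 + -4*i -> [8, 4, 0, -4, -8]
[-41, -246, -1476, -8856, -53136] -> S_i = -41*6^i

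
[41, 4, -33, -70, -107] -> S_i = 41 + -37*i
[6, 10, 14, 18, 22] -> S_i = 6 + 4*i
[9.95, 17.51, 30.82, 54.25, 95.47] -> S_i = 9.95*1.76^i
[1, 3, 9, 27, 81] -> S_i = 1*3^i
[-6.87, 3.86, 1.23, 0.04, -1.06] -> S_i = Random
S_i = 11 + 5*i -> [11, 16, 21, 26, 31]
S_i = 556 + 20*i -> [556, 576, 596, 616, 636]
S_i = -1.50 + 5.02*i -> [-1.5, 3.52, 8.54, 13.56, 18.58]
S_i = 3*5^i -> [3, 15, 75, 375, 1875]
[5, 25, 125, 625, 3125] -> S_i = 5*5^i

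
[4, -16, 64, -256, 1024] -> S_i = 4*-4^i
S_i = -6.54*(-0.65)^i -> [-6.54, 4.25, -2.76, 1.8, -1.17]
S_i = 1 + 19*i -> [1, 20, 39, 58, 77]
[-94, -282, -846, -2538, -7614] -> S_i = -94*3^i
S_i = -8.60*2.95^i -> [-8.6, -25.37, -74.84, -220.78, -651.31]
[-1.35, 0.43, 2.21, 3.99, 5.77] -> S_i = -1.35 + 1.78*i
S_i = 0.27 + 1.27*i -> [0.27, 1.54, 2.81, 4.08, 5.35]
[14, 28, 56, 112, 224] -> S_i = 14*2^i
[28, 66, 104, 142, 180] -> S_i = 28 + 38*i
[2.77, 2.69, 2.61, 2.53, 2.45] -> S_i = 2.77*0.97^i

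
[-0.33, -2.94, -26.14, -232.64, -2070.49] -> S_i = -0.33*8.90^i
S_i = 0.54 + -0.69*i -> [0.54, -0.15, -0.84, -1.53, -2.22]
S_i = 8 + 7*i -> [8, 15, 22, 29, 36]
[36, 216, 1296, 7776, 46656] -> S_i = 36*6^i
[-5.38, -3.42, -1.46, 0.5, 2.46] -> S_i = -5.38 + 1.96*i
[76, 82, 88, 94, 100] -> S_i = 76 + 6*i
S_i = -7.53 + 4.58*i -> [-7.53, -2.95, 1.63, 6.21, 10.79]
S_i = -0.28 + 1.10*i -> [-0.28, 0.82, 1.92, 3.02, 4.12]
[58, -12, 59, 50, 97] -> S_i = Random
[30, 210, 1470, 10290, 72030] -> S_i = 30*7^i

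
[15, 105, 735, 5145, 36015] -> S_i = 15*7^i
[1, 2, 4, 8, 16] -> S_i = 1*2^i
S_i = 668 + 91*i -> [668, 759, 850, 941, 1032]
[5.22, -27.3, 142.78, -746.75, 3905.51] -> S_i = 5.22*(-5.23)^i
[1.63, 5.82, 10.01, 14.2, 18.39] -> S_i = 1.63 + 4.19*i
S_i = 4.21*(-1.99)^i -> [4.21, -8.38, 16.67, -33.18, 66.02]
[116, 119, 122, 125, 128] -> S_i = 116 + 3*i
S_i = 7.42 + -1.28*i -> [7.42, 6.14, 4.86, 3.58, 2.3]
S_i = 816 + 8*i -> [816, 824, 832, 840, 848]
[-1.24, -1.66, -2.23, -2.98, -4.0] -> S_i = -1.24*1.34^i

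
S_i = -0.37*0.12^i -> [-0.37, -0.04, -0.01, -0.0, -0.0]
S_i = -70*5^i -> [-70, -350, -1750, -8750, -43750]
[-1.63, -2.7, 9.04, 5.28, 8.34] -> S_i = Random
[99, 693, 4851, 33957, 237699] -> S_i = 99*7^i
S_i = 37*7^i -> [37, 259, 1813, 12691, 88837]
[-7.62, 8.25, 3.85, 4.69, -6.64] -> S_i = Random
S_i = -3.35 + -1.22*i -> [-3.35, -4.57, -5.79, -7.01, -8.23]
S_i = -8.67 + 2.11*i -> [-8.67, -6.56, -4.45, -2.34, -0.23]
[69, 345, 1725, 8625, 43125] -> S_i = 69*5^i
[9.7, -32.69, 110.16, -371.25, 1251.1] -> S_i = 9.70*(-3.37)^i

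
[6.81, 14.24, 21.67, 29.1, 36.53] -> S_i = 6.81 + 7.43*i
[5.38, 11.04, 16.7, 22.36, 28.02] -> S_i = 5.38 + 5.66*i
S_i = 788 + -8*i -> [788, 780, 772, 764, 756]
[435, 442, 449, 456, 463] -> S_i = 435 + 7*i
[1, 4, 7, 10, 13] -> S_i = 1 + 3*i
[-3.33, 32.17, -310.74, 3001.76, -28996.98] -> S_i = -3.33*(-9.66)^i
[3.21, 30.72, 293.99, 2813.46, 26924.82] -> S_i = 3.21*9.57^i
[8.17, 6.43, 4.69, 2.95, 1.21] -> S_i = 8.17 + -1.74*i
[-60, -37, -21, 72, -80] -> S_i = Random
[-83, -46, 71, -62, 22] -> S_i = Random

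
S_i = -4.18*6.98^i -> [-4.18, -29.18, -203.65, -1421.49, -9921.97]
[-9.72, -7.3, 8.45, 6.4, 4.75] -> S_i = Random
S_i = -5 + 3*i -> [-5, -2, 1, 4, 7]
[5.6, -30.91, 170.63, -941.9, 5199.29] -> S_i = 5.60*(-5.52)^i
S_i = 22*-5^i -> [22, -110, 550, -2750, 13750]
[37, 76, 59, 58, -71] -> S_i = Random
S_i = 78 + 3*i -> [78, 81, 84, 87, 90]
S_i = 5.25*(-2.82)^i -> [5.25, -14.8, 41.75, -117.74, 332.01]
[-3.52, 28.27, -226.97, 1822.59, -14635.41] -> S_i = -3.52*(-8.03)^i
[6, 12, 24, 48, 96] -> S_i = 6*2^i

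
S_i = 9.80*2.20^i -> [9.8, 21.56, 47.43, 104.35, 229.57]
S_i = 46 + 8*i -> [46, 54, 62, 70, 78]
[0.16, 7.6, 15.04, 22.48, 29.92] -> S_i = 0.16 + 7.44*i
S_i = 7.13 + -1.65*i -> [7.13, 5.48, 3.83, 2.18, 0.53]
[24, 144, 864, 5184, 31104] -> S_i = 24*6^i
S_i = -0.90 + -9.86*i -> [-0.9, -10.76, -20.62, -30.48, -40.34]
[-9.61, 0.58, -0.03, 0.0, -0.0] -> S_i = -9.61*(-0.06)^i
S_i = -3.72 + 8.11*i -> [-3.72, 4.39, 12.5, 20.61, 28.72]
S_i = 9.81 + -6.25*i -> [9.81, 3.56, -2.69, -8.94, -15.19]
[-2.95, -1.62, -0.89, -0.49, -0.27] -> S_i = -2.95*0.55^i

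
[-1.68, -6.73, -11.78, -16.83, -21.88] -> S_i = -1.68 + -5.05*i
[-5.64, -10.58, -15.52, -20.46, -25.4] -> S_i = -5.64 + -4.94*i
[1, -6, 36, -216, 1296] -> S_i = 1*-6^i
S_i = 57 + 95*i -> [57, 152, 247, 342, 437]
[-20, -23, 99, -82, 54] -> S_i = Random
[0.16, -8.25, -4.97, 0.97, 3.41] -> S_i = Random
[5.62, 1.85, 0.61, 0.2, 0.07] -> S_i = 5.62*0.33^i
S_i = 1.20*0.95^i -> [1.2, 1.14, 1.08, 1.03, 0.98]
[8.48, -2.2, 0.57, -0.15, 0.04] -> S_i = 8.48*(-0.26)^i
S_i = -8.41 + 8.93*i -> [-8.41, 0.52, 9.45, 18.38, 27.31]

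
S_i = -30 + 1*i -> [-30, -29, -28, -27, -26]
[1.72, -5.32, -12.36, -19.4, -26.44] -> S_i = 1.72 + -7.04*i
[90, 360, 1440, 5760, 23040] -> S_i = 90*4^i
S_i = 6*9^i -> [6, 54, 486, 4374, 39366]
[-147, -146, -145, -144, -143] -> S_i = -147 + 1*i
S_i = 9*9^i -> [9, 81, 729, 6561, 59049]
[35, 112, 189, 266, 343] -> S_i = 35 + 77*i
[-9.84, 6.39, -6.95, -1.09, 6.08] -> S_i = Random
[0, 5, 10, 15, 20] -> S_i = 0 + 5*i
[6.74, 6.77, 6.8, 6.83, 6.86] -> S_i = 6.74 + 0.03*i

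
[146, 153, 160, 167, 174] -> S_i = 146 + 7*i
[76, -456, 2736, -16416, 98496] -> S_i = 76*-6^i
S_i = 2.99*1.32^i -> [2.99, 3.95, 5.21, 6.88, 9.08]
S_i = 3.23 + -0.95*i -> [3.23, 2.28, 1.33, 0.38, -0.57]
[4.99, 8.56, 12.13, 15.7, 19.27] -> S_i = 4.99 + 3.57*i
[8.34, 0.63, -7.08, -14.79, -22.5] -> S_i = 8.34 + -7.71*i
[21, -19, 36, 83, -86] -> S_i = Random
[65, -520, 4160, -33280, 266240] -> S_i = 65*-8^i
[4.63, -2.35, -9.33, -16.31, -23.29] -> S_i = 4.63 + -6.98*i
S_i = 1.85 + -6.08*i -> [1.85, -4.23, -10.31, -16.39, -22.47]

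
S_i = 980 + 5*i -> [980, 985, 990, 995, 1000]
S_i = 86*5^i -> [86, 430, 2150, 10750, 53750]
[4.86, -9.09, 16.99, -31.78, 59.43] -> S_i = 4.86*(-1.87)^i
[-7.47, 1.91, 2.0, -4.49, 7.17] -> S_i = Random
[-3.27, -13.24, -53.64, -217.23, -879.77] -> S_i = -3.27*4.05^i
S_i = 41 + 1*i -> [41, 42, 43, 44, 45]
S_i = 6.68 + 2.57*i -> [6.68, 9.25, 11.82, 14.39, 16.96]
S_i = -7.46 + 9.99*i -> [-7.46, 2.53, 12.52, 22.51, 32.5]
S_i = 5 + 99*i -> [5, 104, 203, 302, 401]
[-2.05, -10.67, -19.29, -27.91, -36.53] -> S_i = -2.05 + -8.62*i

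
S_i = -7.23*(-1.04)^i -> [-7.23, 7.52, -7.82, 8.13, -8.46]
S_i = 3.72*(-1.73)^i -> [3.72, -6.44, 11.13, -19.26, 33.32]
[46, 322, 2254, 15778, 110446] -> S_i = 46*7^i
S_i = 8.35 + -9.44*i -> [8.35, -1.09, -10.53, -19.97, -29.41]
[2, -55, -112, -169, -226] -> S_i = 2 + -57*i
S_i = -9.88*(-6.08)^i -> [-9.88, 60.07, -365.23, 2220.59, -13501.17]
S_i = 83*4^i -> [83, 332, 1328, 5312, 21248]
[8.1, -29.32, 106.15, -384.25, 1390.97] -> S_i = 8.10*(-3.62)^i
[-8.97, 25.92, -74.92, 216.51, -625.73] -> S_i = -8.97*(-2.89)^i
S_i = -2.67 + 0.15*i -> [-2.67, -2.52, -2.37, -2.22, -2.07]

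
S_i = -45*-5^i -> [-45, 225, -1125, 5625, -28125]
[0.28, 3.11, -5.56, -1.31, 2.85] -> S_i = Random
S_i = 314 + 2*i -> [314, 316, 318, 320, 322]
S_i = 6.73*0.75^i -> [6.73, 5.05, 3.79, 2.84, 2.13]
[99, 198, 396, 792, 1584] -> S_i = 99*2^i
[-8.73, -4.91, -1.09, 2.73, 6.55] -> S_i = -8.73 + 3.82*i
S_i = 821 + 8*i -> [821, 829, 837, 845, 853]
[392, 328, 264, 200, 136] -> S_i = 392 + -64*i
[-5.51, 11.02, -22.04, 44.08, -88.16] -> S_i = -5.51*(-2.00)^i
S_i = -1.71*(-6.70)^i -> [-1.71, 11.46, -76.76, 514.3, -3445.84]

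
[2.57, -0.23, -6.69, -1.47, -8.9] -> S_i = Random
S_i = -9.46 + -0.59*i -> [-9.46, -10.05, -10.64, -11.23, -11.82]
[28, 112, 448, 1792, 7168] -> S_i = 28*4^i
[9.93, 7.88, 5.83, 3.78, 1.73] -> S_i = 9.93 + -2.05*i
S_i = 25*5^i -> [25, 125, 625, 3125, 15625]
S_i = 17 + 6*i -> [17, 23, 29, 35, 41]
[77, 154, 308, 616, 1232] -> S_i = 77*2^i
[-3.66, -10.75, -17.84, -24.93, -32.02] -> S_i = -3.66 + -7.09*i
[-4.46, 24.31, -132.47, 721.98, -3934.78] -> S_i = -4.46*(-5.45)^i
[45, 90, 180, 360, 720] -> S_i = 45*2^i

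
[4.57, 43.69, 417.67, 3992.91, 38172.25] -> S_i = 4.57*9.56^i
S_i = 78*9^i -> [78, 702, 6318, 56862, 511758]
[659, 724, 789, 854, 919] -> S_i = 659 + 65*i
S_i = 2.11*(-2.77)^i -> [2.11, -5.84, 16.19, -44.85, 124.22]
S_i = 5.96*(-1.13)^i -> [5.96, -6.73, 7.61, -8.6, 9.72]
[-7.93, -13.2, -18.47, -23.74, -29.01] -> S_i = -7.93 + -5.27*i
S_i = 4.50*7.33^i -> [4.5, 32.98, 241.78, 1772.25, 12990.58]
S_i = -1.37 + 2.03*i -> [-1.37, 0.66, 2.69, 4.72, 6.75]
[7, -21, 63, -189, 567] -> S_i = 7*-3^i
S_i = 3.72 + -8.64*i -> [3.72, -4.92, -13.56, -22.2, -30.84]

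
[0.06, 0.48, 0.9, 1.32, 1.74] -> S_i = 0.06 + 0.42*i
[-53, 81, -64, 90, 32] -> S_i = Random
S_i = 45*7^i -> [45, 315, 2205, 15435, 108045]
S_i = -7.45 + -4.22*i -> [-7.45, -11.67, -15.89, -20.11, -24.33]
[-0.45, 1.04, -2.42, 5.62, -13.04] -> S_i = -0.45*(-2.32)^i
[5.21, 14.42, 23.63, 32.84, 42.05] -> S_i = 5.21 + 9.21*i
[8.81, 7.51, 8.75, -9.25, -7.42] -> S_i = Random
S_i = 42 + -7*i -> [42, 35, 28, 21, 14]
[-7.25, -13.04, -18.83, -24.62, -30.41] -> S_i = -7.25 + -5.79*i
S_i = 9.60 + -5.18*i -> [9.6, 4.42, -0.76, -5.94, -11.12]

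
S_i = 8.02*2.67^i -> [8.02, 21.41, 57.17, 152.65, 407.59]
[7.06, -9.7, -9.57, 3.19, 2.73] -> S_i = Random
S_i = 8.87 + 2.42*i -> [8.87, 11.29, 13.71, 16.13, 18.55]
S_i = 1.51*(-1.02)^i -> [1.51, -1.54, 1.57, -1.6, 1.63]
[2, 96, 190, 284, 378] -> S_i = 2 + 94*i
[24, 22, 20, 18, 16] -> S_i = 24 + -2*i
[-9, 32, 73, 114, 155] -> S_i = -9 + 41*i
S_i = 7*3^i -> [7, 21, 63, 189, 567]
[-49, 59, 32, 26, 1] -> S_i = Random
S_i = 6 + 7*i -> [6, 13, 20, 27, 34]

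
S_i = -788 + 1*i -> [-788, -787, -786, -785, -784]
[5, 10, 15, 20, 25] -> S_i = 5 + 5*i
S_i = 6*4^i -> [6, 24, 96, 384, 1536]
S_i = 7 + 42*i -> [7, 49, 91, 133, 175]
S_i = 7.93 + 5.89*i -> [7.93, 13.82, 19.71, 25.6, 31.49]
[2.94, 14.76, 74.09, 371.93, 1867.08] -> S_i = 2.94*5.02^i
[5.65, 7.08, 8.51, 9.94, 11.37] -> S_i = 5.65 + 1.43*i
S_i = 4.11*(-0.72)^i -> [4.11, -2.96, 2.13, -1.53, 1.1]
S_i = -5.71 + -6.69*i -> [-5.71, -12.4, -19.09, -25.78, -32.47]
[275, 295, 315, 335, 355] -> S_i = 275 + 20*i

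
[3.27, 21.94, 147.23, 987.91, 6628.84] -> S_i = 3.27*6.71^i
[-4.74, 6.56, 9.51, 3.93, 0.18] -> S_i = Random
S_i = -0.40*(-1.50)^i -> [-0.4, 0.6, -0.9, 1.35, -2.02]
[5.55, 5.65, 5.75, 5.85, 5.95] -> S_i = 5.55 + 0.10*i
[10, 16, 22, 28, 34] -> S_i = 10 + 6*i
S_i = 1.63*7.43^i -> [1.63, 12.11, 89.98, 668.58, 4967.56]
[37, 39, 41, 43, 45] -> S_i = 37 + 2*i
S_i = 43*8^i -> [43, 344, 2752, 22016, 176128]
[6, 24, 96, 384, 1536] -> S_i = 6*4^i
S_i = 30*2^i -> [30, 60, 120, 240, 480]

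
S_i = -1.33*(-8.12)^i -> [-1.33, 10.8, -87.69, 712.07, -5781.97]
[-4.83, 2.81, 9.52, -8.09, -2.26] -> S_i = Random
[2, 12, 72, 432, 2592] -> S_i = 2*6^i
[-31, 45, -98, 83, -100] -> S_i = Random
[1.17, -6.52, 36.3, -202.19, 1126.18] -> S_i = 1.17*(-5.57)^i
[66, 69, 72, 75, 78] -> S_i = 66 + 3*i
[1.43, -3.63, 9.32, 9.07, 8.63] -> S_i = Random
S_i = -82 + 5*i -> [-82, -77, -72, -67, -62]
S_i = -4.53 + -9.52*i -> [-4.53, -14.05, -23.57, -33.09, -42.61]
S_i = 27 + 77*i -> [27, 104, 181, 258, 335]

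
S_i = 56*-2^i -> [56, -112, 224, -448, 896]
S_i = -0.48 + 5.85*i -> [-0.48, 5.37, 11.22, 17.07, 22.92]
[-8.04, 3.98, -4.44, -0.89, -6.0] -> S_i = Random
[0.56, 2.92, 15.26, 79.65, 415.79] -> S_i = 0.56*5.22^i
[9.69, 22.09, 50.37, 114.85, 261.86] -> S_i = 9.69*2.28^i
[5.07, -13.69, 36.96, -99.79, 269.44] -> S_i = 5.07*(-2.70)^i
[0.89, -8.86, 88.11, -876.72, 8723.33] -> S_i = 0.89*(-9.95)^i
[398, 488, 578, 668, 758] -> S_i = 398 + 90*i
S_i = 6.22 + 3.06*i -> [6.22, 9.28, 12.34, 15.4, 18.46]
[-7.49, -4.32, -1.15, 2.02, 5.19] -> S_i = -7.49 + 3.17*i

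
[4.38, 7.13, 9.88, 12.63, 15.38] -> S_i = 4.38 + 2.75*i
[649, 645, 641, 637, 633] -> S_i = 649 + -4*i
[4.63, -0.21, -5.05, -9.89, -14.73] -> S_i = 4.63 + -4.84*i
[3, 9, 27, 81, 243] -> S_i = 3*3^i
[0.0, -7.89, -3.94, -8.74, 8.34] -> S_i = Random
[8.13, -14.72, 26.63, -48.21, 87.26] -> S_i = 8.13*(-1.81)^i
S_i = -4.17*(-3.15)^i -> [-4.17, 13.14, -41.38, 130.34, -410.56]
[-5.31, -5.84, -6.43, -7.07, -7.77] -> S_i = -5.31*1.10^i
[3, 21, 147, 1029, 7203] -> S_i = 3*7^i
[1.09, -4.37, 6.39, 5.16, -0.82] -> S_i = Random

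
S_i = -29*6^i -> [-29, -174, -1044, -6264, -37584]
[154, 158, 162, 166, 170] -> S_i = 154 + 4*i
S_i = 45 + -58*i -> [45, -13, -71, -129, -187]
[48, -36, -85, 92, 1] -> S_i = Random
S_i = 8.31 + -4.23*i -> [8.31, 4.08, -0.15, -4.38, -8.61]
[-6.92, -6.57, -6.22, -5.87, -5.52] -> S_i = -6.92 + 0.35*i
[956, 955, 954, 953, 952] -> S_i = 956 + -1*i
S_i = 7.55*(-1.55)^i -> [7.55, -11.7, 18.14, -28.12, 43.58]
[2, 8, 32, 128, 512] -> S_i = 2*4^i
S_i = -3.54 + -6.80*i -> [-3.54, -10.34, -17.14, -23.94, -30.74]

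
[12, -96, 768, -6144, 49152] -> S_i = 12*-8^i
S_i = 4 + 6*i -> [4, 10, 16, 22, 28]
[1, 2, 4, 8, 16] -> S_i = 1*2^i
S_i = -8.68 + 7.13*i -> [-8.68, -1.55, 5.58, 12.71, 19.84]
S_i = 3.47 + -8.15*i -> [3.47, -4.68, -12.83, -20.98, -29.13]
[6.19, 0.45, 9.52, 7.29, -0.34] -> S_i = Random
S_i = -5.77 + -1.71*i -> [-5.77, -7.48, -9.19, -10.9, -12.61]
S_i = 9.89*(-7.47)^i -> [9.89, -73.88, 551.87, -4122.48, 30794.89]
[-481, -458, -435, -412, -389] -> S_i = -481 + 23*i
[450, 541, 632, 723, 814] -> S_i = 450 + 91*i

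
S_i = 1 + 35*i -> [1, 36, 71, 106, 141]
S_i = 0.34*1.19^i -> [0.34, 0.4, 0.48, 0.57, 0.68]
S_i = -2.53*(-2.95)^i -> [-2.53, 7.46, -22.02, 64.95, -191.61]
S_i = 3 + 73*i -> [3, 76, 149, 222, 295]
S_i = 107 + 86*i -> [107, 193, 279, 365, 451]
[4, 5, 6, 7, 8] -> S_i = 4 + 1*i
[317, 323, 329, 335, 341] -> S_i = 317 + 6*i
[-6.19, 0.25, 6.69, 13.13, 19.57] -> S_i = -6.19 + 6.44*i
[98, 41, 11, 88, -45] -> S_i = Random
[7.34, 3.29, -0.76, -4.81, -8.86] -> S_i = 7.34 + -4.05*i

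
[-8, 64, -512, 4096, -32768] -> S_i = -8*-8^i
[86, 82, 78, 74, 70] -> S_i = 86 + -4*i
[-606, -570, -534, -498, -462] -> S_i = -606 + 36*i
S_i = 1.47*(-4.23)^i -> [1.47, -6.22, 26.3, -111.26, 470.63]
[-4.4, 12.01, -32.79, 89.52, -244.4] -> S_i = -4.40*(-2.73)^i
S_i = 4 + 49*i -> [4, 53, 102, 151, 200]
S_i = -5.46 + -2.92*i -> [-5.46, -8.38, -11.3, -14.22, -17.14]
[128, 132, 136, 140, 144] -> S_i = 128 + 4*i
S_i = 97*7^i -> [97, 679, 4753, 33271, 232897]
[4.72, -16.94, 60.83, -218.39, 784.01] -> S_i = 4.72*(-3.59)^i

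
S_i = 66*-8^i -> [66, -528, 4224, -33792, 270336]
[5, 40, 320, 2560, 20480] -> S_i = 5*8^i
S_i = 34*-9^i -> [34, -306, 2754, -24786, 223074]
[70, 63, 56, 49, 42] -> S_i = 70 + -7*i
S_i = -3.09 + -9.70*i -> [-3.09, -12.79, -22.49, -32.19, -41.89]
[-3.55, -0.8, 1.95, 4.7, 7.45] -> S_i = -3.55 + 2.75*i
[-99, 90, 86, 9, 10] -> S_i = Random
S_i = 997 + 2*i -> [997, 999, 1001, 1003, 1005]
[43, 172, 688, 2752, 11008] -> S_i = 43*4^i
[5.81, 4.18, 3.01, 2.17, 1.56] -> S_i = 5.81*0.72^i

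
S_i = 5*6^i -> [5, 30, 180, 1080, 6480]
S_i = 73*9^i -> [73, 657, 5913, 53217, 478953]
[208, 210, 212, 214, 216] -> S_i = 208 + 2*i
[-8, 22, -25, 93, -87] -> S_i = Random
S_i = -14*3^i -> [-14, -42, -126, -378, -1134]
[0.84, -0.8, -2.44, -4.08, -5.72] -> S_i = 0.84 + -1.64*i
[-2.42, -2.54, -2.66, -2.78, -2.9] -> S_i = -2.42 + -0.12*i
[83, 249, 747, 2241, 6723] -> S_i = 83*3^i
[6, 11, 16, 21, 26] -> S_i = 6 + 5*i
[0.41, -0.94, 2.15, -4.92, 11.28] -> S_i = 0.41*(-2.29)^i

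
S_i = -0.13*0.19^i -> [-0.13, -0.02, -0.0, -0.0, -0.0]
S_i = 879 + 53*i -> [879, 932, 985, 1038, 1091]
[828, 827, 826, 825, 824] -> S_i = 828 + -1*i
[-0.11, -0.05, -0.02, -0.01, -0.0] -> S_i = -0.11*0.41^i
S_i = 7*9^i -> [7, 63, 567, 5103, 45927]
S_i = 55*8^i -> [55, 440, 3520, 28160, 225280]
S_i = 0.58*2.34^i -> [0.58, 1.36, 3.18, 7.43, 17.39]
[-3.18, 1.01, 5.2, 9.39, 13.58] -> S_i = -3.18 + 4.19*i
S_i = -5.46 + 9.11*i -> [-5.46, 3.65, 12.76, 21.87, 30.98]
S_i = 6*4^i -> [6, 24, 96, 384, 1536]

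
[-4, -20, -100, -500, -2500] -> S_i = -4*5^i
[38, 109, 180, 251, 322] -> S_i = 38 + 71*i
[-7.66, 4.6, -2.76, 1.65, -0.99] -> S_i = -7.66*(-0.60)^i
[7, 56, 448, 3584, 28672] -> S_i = 7*8^i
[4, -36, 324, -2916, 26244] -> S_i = 4*-9^i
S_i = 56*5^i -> [56, 280, 1400, 7000, 35000]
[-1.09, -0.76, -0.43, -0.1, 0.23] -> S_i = -1.09 + 0.33*i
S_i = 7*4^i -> [7, 28, 112, 448, 1792]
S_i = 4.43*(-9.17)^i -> [4.43, -40.62, 372.51, -3415.95, 31324.28]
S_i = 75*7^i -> [75, 525, 3675, 25725, 180075]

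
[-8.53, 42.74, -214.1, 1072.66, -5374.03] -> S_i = -8.53*(-5.01)^i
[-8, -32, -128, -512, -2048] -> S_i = -8*4^i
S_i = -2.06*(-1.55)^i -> [-2.06, 3.19, -4.95, 7.67, -11.89]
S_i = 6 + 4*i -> [6, 10, 14, 18, 22]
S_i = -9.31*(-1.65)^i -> [-9.31, 15.36, -25.35, 41.82, -69.01]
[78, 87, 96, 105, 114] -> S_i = 78 + 9*i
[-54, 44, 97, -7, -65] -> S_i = Random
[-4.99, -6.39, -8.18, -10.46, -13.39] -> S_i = -4.99*1.28^i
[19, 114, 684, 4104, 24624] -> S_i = 19*6^i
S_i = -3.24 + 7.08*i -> [-3.24, 3.84, 10.92, 18.0, 25.08]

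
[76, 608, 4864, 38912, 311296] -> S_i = 76*8^i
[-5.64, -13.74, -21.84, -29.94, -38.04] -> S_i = -5.64 + -8.10*i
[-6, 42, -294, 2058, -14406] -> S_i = -6*-7^i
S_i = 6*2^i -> [6, 12, 24, 48, 96]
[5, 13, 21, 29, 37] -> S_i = 5 + 8*i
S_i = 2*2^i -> [2, 4, 8, 16, 32]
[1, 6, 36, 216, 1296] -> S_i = 1*6^i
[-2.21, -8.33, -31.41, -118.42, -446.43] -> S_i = -2.21*3.77^i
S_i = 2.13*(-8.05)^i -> [2.13, -17.15, 138.03, -1111.14, 8944.65]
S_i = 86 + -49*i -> [86, 37, -12, -61, -110]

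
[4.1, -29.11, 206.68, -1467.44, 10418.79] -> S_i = 4.10*(-7.10)^i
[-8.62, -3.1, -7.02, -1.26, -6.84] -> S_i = Random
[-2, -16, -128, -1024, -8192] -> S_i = -2*8^i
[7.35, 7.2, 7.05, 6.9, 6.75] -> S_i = 7.35 + -0.15*i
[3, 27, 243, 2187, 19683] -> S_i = 3*9^i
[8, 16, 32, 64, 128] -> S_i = 8*2^i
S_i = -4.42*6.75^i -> [-4.42, -29.84, -201.39, -1359.36, -9175.66]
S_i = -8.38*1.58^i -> [-8.38, -13.24, -20.92, -33.05, -52.22]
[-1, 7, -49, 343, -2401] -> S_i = -1*-7^i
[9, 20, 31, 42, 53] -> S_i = 9 + 11*i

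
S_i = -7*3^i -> [-7, -21, -63, -189, -567]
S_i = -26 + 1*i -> [-26, -25, -24, -23, -22]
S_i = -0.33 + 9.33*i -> [-0.33, 9.0, 18.33, 27.66, 36.99]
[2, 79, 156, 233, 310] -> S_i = 2 + 77*i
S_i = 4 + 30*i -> [4, 34, 64, 94, 124]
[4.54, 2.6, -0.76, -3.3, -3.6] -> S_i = Random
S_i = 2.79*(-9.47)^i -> [2.79, -26.42, 250.21, -2369.49, 22439.03]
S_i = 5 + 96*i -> [5, 101, 197, 293, 389]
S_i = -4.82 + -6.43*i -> [-4.82, -11.25, -17.68, -24.11, -30.54]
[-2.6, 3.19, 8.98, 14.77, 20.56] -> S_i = -2.60 + 5.79*i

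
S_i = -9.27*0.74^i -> [-9.27, -6.86, -5.08, -3.76, -2.78]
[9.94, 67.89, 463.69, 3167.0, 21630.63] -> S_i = 9.94*6.83^i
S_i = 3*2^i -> [3, 6, 12, 24, 48]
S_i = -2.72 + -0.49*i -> [-2.72, -3.21, -3.7, -4.19, -4.68]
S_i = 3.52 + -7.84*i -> [3.52, -4.32, -12.16, -20.0, -27.84]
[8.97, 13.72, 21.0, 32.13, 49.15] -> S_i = 8.97*1.53^i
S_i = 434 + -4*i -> [434, 430, 426, 422, 418]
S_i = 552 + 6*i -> [552, 558, 564, 570, 576]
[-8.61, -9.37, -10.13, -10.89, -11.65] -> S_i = -8.61 + -0.76*i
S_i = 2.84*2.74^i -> [2.84, 7.78, 21.32, 58.42, 160.07]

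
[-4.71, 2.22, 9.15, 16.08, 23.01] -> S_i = -4.71 + 6.93*i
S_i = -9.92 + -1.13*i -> [-9.92, -11.05, -12.18, -13.31, -14.44]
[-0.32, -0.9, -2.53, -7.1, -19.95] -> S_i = -0.32*2.81^i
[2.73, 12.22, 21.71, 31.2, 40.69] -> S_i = 2.73 + 9.49*i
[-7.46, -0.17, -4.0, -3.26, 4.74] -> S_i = Random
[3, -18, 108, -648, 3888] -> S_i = 3*-6^i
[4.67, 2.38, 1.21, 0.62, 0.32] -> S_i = 4.67*0.51^i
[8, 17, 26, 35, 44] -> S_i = 8 + 9*i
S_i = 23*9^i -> [23, 207, 1863, 16767, 150903]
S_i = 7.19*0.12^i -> [7.19, 0.86, 0.1, 0.01, 0.0]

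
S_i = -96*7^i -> [-96, -672, -4704, -32928, -230496]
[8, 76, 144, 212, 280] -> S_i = 8 + 68*i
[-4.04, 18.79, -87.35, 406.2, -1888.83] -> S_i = -4.04*(-4.65)^i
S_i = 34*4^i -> [34, 136, 544, 2176, 8704]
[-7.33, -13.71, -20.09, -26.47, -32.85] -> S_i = -7.33 + -6.38*i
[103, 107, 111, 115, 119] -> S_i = 103 + 4*i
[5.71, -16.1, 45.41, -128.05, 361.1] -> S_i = 5.71*(-2.82)^i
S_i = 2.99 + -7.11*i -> [2.99, -4.12, -11.23, -18.34, -25.45]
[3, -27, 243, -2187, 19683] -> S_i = 3*-9^i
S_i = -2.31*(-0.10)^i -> [-2.31, 0.23, -0.02, 0.0, -0.0]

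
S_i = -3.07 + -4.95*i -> [-3.07, -8.02, -12.97, -17.92, -22.87]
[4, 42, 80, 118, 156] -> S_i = 4 + 38*i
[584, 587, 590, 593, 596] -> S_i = 584 + 3*i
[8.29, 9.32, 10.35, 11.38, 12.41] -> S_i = 8.29 + 1.03*i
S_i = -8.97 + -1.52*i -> [-8.97, -10.49, -12.01, -13.53, -15.05]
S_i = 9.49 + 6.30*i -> [9.49, 15.79, 22.09, 28.39, 34.69]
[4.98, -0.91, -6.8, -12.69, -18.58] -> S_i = 4.98 + -5.89*i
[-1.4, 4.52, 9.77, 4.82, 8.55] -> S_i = Random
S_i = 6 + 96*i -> [6, 102, 198, 294, 390]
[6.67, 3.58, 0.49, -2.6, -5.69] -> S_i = 6.67 + -3.09*i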